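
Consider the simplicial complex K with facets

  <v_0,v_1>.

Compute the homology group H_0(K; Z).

H_0 = Z.

We work with the vertex ordering v_0 < v_1. The simplices of K, each written with vertices in increasing order, are:

  0-simplices (2): [v_0], [v_1]
  1-simplices (1): [v_0,v_1]

Hence C_0 ≅ Z^2, C_1 ≅ Z^1.

The boundary map ∂_1: C_1 → C_0 sends each edge [p,q] (with p < q) to q − p. For instance
  ∂[v_0,v_1] = [v_1] − [v_0].
The 2×1 boundary matrix has rank 1 and Smith normal form diag(1).

Reading off H_k = ker ∂_k / im ∂_{k+1}:

  H_0: rank C_0 − rank ∂_1 = 2 − 1 = 1, and the invariant factors of ∂_1 are all 1, so H_0 ≅ Z.

(K is a triangulation of the 1-simplex.)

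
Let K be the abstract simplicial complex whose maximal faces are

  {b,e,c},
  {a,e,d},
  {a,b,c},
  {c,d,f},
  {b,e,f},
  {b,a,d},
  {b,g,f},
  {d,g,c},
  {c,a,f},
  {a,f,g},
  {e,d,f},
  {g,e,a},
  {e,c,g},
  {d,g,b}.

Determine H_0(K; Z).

H_0 = Z.

Take the total order a < b < c < d < e < f < g on the vertex set. Then K (dimension 2) consists of the simplices:

  0-simplices (7): a, b, c, d, e, f, g
  1-simplices (21): ab, ac, ad, ae, af, ag, bc, bd, be, bf, bg, cd, ce, cf, cg, de, df, dg, ef, eg, fg
  2-simplices (14): abc, abd, acf, ade, aeg, afg, bce, bdg, bef, bfg, cdf, cdg, ceg, def

so the chain groups are C_0 ≅ Z^7, C_1 ≅ Z^21, C_2 ≅ Z^14.

Boundary ∂_1: C_1 → C_0 maps an edge to its endpoints' difference, ∂[p,q] = q − p.
As a 7×21 matrix over Z this has rank 6, with invariant factors (1,1,1,1,1,1).

Boundary ∂_2: C_2 → C_1 maps a triangle to the signed sum of its edges. For instance
  ∂abd = bd − ad + ab,
  ∂def = ef − df + de.
The 21×14 boundary matrix has rank 13 and Smith normal form diag(1,1,1,1,1,1,1,1,1,1,1,1,1).

From H_k ≅ ker(∂_k) / im(∂_{k+1}) we obtain:

  H_0: rank C_0 − rank ∂_1 = 7 − 6 = 1, and the invariant factors of ∂_1 are all 1, so H_0 ≅ Z.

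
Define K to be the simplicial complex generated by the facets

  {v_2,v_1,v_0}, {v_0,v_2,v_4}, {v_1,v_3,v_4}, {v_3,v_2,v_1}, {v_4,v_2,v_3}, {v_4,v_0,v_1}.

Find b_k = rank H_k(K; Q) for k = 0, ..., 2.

Order the vertices as v_0 < v_1 < v_2 < v_3 < v_4. Listing each simplex with vertices in this order, K has dimension 2 with simplices:

  0-simplices (5): [v_0], [v_1], [v_2], [v_3], [v_4]
  1-simplices (9): [v_0,v_1], [v_0,v_2], [v_0,v_4], [v_1,v_2], [v_1,v_3], [v_1,v_4], [v_2,v_3], [v_2,v_4], [v_3,v_4]
  2-simplices (6): [v_0,v_1,v_2], [v_0,v_1,v_4], [v_0,v_2,v_4], [v_1,v_2,v_3], [v_1,v_3,v_4], [v_2,v_3,v_4]

giving chain groups C_0 ≅ Z^5, C_1 ≅ Z^9, C_2 ≅ Z^6.

∂_1: C_1 → C_0 is given by ∂[p,q] = [q] − [p]. For instance
  ∂[v_0,v_2] = [v_2] − [v_0].
As a 5×9 matrix over Z this has rank 4, with invariant factors (1,1,1,1).

∂_2: C_2 → C_1 maps a triangle to the signed sum of its edges. For instance
  ∂[v_1,v_2,v_3] = [v_2,v_3] − [v_1,v_3] + [v_1,v_2],
  ∂[v_0,v_1,v_4] = [v_1,v_4] − [v_0,v_4] + [v_0,v_1].
The resulting 9×6 matrix has rank 5, and its Smith normal form has invariant factors (1,1,1,1,1).

Now H_k = ker ∂_k / im ∂_{k+1}, so:

  H_0: rank C_0 − rank ∂_1 = 5 − 4 = 1, and the invariant factors of ∂_1 are all 1, so H_0 = Z.
  H_1: rank ker ∂_1 − rank ∂_2 = (9 − 4) − 5 = 0, and the invariant factors of ∂_2 are all 1, so H_1 = 0.
  H_2: rank ker ∂_2 − rank ∂_3 = (6 − 5) − 0 = 1, and there is no ∂_3, so H_2 = Z.

(K is a triangulation of the 2-sphere S^2.)

Hence the Betti numbers are b_0 = 1, b_1 = 0, b_2 = 1.

b_0 = 1, b_1 = 0, b_2 = 1.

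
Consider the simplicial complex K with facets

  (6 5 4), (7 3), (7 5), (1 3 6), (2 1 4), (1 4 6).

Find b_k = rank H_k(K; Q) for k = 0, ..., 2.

We work with the vertex ordering 1 < 2 < 3 < 4 < 5 < 6 < 7. The simplices of K, each written with vertices in increasing order, are:

  0-simplices (7): [1], [2], [3], [4], [5], [6], [7]
  1-simplices (11): [1,2], [1,3], [1,4], [1,6], [2,4], [3,6], [3,7], [4,5], [4,6], [5,6], [5,7]
  2-simplices (4): [1,2,4], [1,3,6], [1,4,6], [4,5,6]

giving chain groups C_0 ≅ Z^7, C_1 ≅ Z^11, C_2 ≅ Z^4.

∂_1: C_1 → C_0 is given by ∂[p,q] = [q] − [p].
The 7×11 boundary matrix has rank 6 and Smith normal form diag(1,1,1,1,1,1).

∂_2: C_2 → C_1 acts by ∂[p,q,r] = [q,r] − [p,r] + [p,q]. For instance
  ∂[1,3,6] = [3,6] − [1,6] + [1,3],
  ∂[4,5,6] = [5,6] − [4,6] + [4,5].
As a 11×4 matrix over Z this has rank 4, with invariant factors (1,1,1,1).

From H_k ≅ ker(∂_k) / im(∂_{k+1}) we obtain:

  H_0: rank C_0 − rank ∂_1 = 7 − 6 = 1, and the invariant factors of ∂_1 are all 1, so H_0 ≅ Z.
  H_1: rank ker ∂_1 − rank ∂_2 = (11 − 6) − 4 = 1, and the invariant factors of ∂_2 are all 1, so H_1 ≅ Z.
  H_2: rank ker ∂_2 − rank ∂_3 = (4 − 4) − 0 = 0, and there is no ∂_3, so H_2 ≅ 0.

Hence the Betti numbers are b_0 = 1, b_1 = 1, b_2 = 0.

b_0 = 1, b_1 = 1, b_2 = 0.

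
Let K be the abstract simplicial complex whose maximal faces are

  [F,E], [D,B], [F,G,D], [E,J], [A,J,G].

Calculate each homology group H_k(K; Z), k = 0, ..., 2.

H_0 = Z,  H_1 = Z,  H_2 = 0.

We work with the vertex ordering A < B < D < E < F < G < J. The simplices of K, each written with vertices in increasing order, are:

  0-simplices (7): A, B, D, E, F, G, J
  1-simplices (9): AG, AJ, BD, DF, DG, EF, EJ, FG, GJ
  2-simplices (2): AGJ, DFG

giving chain groups C_0 ≅ Z^7, C_1 ≅ Z^9, C_2 ≅ Z^2.

Boundary ∂_1: C_1 → C_0 is given by ∂[p,q] = [q] − [p]. For instance
  ∂DF = F − D.
This gives a 7×9 integer matrix of rank 6; reducing to Smith normal form yields diagonal entries (1,1,1,1,1,1).

The boundary map ∂_2: C_2 → C_1 maps a triangle to the signed sum of its edges. For instance
  ∂DFG = FG − DG + DF,
  ∂AGJ = GJ − AJ + AG.
The resulting 9×2 matrix has rank 2, and its Smith normal form has invariant factors (1,1).

From H_k ≅ ker(∂_k) / im(∂_{k+1}) we obtain:

  H_0: rank C_0 − rank ∂_1 = 7 − 6 = 1, and the invariant factors of ∂_1 are all 1, so H_0 ≅ Z.
  H_1: rank ker ∂_1 − rank ∂_2 = (9 − 6) − 2 = 1, and the invariant factors of ∂_2 are all 1, so H_1 ≅ Z.
  H_2: rank ker ∂_2 − rank ∂_3 = (2 − 2) − 0 = 0, and there is no ∂_3, so H_2 ≅ 0.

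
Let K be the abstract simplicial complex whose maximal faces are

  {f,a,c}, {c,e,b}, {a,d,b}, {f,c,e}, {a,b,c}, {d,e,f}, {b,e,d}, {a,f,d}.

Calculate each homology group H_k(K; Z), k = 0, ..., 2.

Order the vertices as a < b < c < d < e < f. Listing each simplex with vertices in this order, K has dimension 2 with simplices:

  0-simplices (6): a, b, c, d, e, f
  1-simplices (12): ab, ac, ad, af, bc, bd, be, ce, cf, de, df, ef
  2-simplices (8): abc, abd, acf, adf, bce, bde, cef, def

Hence C_0 ≅ Z^6, C_1 ≅ Z^12, C_2 ≅ Z^8.

∂_1: C_1 → C_0 is given by ∂[p,q] = [q] − [p]. For instance
  ∂cf = f − c.
The 6×12 boundary matrix has rank 5 and Smith normal form diag(1,1,1,1,1).

Boundary ∂_2: C_2 → C_1 maps a triangle to the signed sum of its edges. For instance
  ∂acf = cf − af + ac,
  ∂bde = de − be + bd.
The 12×8 boundary matrix has rank 7 and Smith normal form diag(1,1,1,1,1,1,1).

Reading off H_k = ker ∂_k / im ∂_{k+1}:

  H_0: rank C_0 − rank ∂_1 = 6 − 5 = 1, and the invariant factors of ∂_1 are all 1, so H_0 ≅ Z.
  H_1: rank ker ∂_1 − rank ∂_2 = (12 − 5) − 7 = 0, and the invariant factors of ∂_2 are all 1, so H_1 ≅ 0.
  H_2: rank ker ∂_2 − rank ∂_3 = (8 − 7) − 0 = 1, and there is no ∂_3, so H_2 ≅ Z.

H_0 = Z,  H_1 = 0,  H_2 = Z.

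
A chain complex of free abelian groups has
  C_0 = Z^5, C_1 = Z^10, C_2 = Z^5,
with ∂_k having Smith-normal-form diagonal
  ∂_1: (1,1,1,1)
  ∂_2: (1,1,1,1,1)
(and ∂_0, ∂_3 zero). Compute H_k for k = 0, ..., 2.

H_0: b_0 = 5 − 0 − 4 = 1; torsion from ∂_1 factors > 1: none. So H_0 ≅ Z.
H_1: b_1 = 10 − 4 − 5 = 1; torsion from ∂_2 factors > 1: none. So H_1 ≅ Z.
H_2: b_2 = 5 − 5 − 0 = 0; torsion from ∂_3 factors > 1: none. So H_2 ≅ 0.

H_0 ≅ Z,  H_1 ≅ Z,  H_2 = 0.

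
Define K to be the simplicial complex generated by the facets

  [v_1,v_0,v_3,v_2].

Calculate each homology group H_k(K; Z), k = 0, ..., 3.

Order the vertices as v_0 < v_1 < v_2 < v_3. Listing each simplex with vertices in this order, K has dimension 3 with simplices:

  0-simplices (4): [v_0], [v_1], [v_2], [v_3]
  1-simplices (6): [v_0,v_1], [v_0,v_2], [v_0,v_3], [v_1,v_2], [v_1,v_3], [v_2,v_3]
  2-simplices (4): [v_0,v_1,v_2], [v_0,v_1,v_3], [v_0,v_2,v_3], [v_1,v_2,v_3]
  3-simplices (1): [v_0,v_1,v_2,v_3]

Hence C_0 ≅ Z^4, C_1 ≅ Z^6, C_2 ≅ Z^4, C_3 ≅ Z^1.

Boundary ∂_1: C_1 → C_0 maps an edge to its endpoints' difference, ∂[p,q] = q − p. For instance
  ∂[v_1,v_3] = [v_3] − [v_1].
The 4×6 boundary matrix has rank 3 and Smith normal form diag(1,1,1).

∂_2: C_2 → C_1 acts by ∂[p,q,r] = [q,r] − [p,r] + [p,q]. For instance
  ∂[v_0,v_1,v_2] = [v_1,v_2] − [v_0,v_2] + [v_0,v_1],
  ∂[v_1,v_2,v_3] = [v_2,v_3] − [v_1,v_3] + [v_1,v_2].
The resulting 6×4 matrix has rank 3, and its Smith normal form has invariant factors (1,1,1).

∂_3: C_3 → C_2 sends each 3-simplex σ to the alternating sum Σ_i (−1)^i (σ with its i-th vertex removed). For instance
  ∂[v_0,v_1,v_2,v_3] = [v_1,v_2,v_3] − [v_0,v_2,v_3] + [v_0,v_1,v_3] − [v_0,v_1,v_2].
As a 4×1 matrix over Z this has rank 1, with invariant factors (1).

Reading off H_k = ker ∂_k / im ∂_{k+1}:

  H_0: rank C_0 − rank ∂_1 = 4 − 3 = 1, and the invariant factors of ∂_1 are all 1, so H_0 ≅ Z.
  H_1: rank ker ∂_1 − rank ∂_2 = (6 − 3) − 3 = 0, and the invariant factors of ∂_2 are all 1, so H_1 ≅ 0.
  H_2: rank ker ∂_2 − rank ∂_3 = (4 − 3) − 1 = 0, and the invariant factors of ∂_3 are all 1, so H_2 ≅ 0.
  H_3: rank ker ∂_3 − rank ∂_4 = (1 − 1) − 0 = 0, and there is no ∂_4, so H_3 ≅ 0.

(K is a triangulation of the 3-simplex.)

H_0 ≅ Z,  H_1 = 0,  H_2 = 0,  H_3 = 0.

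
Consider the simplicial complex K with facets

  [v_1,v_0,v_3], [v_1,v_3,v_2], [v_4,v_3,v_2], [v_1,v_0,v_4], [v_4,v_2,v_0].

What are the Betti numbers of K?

Order the vertices as v_0 < v_1 < v_2 < v_3 < v_4. Listing each simplex with vertices in this order, K has dimension 2 with simplices:

  0-simplices (5): [v_0], [v_1], [v_2], [v_3], [v_4]
  1-simplices (10): [v_0,v_1], [v_0,v_2], [v_0,v_3], [v_0,v_4], [v_1,v_2], [v_1,v_3], [v_1,v_4], [v_2,v_3], [v_2,v_4], [v_3,v_4]
  2-simplices (5): [v_0,v_1,v_3], [v_0,v_1,v_4], [v_0,v_2,v_4], [v_1,v_2,v_3], [v_2,v_3,v_4]

Hence C_0 ≅ Z^5, C_1 ≅ Z^10, C_2 ≅ Z^5.

Boundary ∂_1: C_1 → C_0 is given by ∂[p,q] = [q] − [p].
The 5×10 boundary matrix has rank 4 and Smith normal form diag(1,1,1,1).

∂_2: C_2 → C_1 sends each 2-simplex [p,q,r] to [q,r] − [p,r] + [p,q]. For instance
  ∂[v_2,v_3,v_4] = [v_3,v_4] − [v_2,v_4] + [v_2,v_3],
  ∂[v_0,v_1,v_4] = [v_1,v_4] − [v_0,v_4] + [v_0,v_1].
As a 10×5 matrix over Z this has rank 5, with invariant factors (1,1,1,1,1).

Now H_k = ker ∂_k / im ∂_{k+1}, so:

  H_0: rank C_0 − rank ∂_1 = 5 − 4 = 1, and the invariant factors of ∂_1 are all 1, so H_0 ≅ Z.
  H_1: rank ker ∂_1 − rank ∂_2 = (10 − 4) − 5 = 1, and the invariant factors of ∂_2 are all 1, so H_1 ≅ Z.
  H_2: rank ker ∂_2 − rank ∂_3 = (5 − 5) − 0 = 0, and there is no ∂_3, so H_2 ≅ 0.

Hence the Betti numbers are b_0 = 1, b_1 = 1, b_2 = 0.

b_0 = 1, b_1 = 1, b_2 = 0.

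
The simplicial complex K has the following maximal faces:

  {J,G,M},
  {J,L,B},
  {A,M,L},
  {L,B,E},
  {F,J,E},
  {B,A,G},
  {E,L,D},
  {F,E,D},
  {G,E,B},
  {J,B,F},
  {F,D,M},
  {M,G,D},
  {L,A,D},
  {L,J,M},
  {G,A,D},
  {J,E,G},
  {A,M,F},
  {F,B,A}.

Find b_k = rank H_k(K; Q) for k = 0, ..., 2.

Fix the vertex order A < B < D < E < F < G < J < L < M and write every simplex with vertices in increasing order. Then dim K = 2 and the simplices of K are:

  0-simplices (9): A, B, D, E, F, G, J, L, M
  1-simplices (27): AB, AD, AF, AG, AL, AM, BE, BF, BG, BJ, BL, DE, DF, DG, DL, DM, EF, EG, EJ, EL, FJ, FM, GJ, GM, JL, JM, LM
  2-simplices (18): ABF, ABG, ADG, ADL, AFM, ALM, BEG, BEL, BFJ, BJL, DEF, DEL, DFM, DGM, EFJ, EGJ, GJM, JLM

so the chain groups are C_0 ≅ Z^9, C_1 ≅ Z^27, C_2 ≅ Z^18.

The boundary map ∂_1: C_1 → C_0 sends each edge [p,q] (with p < q) to q − p.
As a 9×27 matrix over Z this has rank 8, with invariant factors (1,1,1,1,1,1,1,1).

The boundary map ∂_2: C_2 → C_1 maps a triangle to the signed sum of its edges. For instance
  ∂DEL = EL − DL + DE,
  ∂BFJ = FJ − BJ + BF.
The 27×18 boundary matrix has rank 18 and Smith normal form diag(1,1,1,1,1,1,1,1,1,1,1,1,1,1,1,1,1,2).

Reading off H_k = ker ∂_k / im ∂_{k+1}:

  H_0: rank C_0 − rank ∂_1 = 9 − 8 = 1, and the invariant factors of ∂_1 are all 1, so H_0 ≅ Z.
  H_1: rank ker ∂_1 − rank ∂_2 = (27 − 8) − 18 = 1, and ∂_2 has invariant factor 2 > 1, so H_1 ≅ Z ⊕ Z/2.
  H_2: rank ker ∂_2 − rank ∂_3 = (18 − 18) − 0 = 0, and there is no ∂_3, so H_2 ≅ 0.

As a check, the Euler characteristic is 9 − 27 + 18 = 0, which agrees with 1 − 1 + 0 = 0.

Hence the Betti numbers are b_0 = 1, b_1 = 1, b_2 = 0.

b_0 = 1, b_1 = 1, b_2 = 0.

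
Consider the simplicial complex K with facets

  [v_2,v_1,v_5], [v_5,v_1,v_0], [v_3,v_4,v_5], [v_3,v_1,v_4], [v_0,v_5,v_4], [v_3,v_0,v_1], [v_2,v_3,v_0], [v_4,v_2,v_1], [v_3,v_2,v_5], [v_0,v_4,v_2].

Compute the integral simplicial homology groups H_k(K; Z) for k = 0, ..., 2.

K has 6 vertices, 15 edges, 10 triangles.
rank ∂_0 = 0, rank ∂_1 = 5 ⇒ b_0 = 6 − 0 − 5 = 1; all invariant factors of ∂_1 are 1 so no torsion. So H_0 = Z.
rank ∂_1 = 5, rank ∂_2 = 10 ⇒ b_1 = 15 − 5 − 10 = 0; ∂_2 has invariant factor(s) [2] giving torsion. So H_1 = Z_2.
rank ∂_2 = 10, rank ∂_3 = 0 ⇒ b_2 = 10 − 10 − 0 = 0. So H_2 = 0.

H_0 ≅ Z,  H_1 ≅ Z_2,  H_2 = 0.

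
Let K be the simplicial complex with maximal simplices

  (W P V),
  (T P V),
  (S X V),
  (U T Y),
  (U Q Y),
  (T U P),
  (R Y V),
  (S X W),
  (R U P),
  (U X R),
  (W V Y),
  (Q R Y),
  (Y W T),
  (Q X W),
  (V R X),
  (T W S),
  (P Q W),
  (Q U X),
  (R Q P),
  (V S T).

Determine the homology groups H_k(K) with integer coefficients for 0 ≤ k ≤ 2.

H_0 ≅ Z,  H_1 ≅ Z × Z/2,  H_2 = 0.

Take the total order P < Q < R < S < T < U < V < W < X < Y on the vertex set. Then K (dimension 2) consists of the simplices:

  0-simplices (10): P, Q, R, S, T, U, V, W, X, Y
  1-simplices (30): PQ, PR, PT, PU, PV, PW, QR, QU, QW, QX, QY, RU, RV, RX, RY, ST, SV, SW, SX, TU, TV, TW, TY, UX, UY, VW, VX, VY, WX, WY
  2-simplices (20): PQR, PQW, PRU, PTU, PTV, PVW, QRY, QUX, QUY, QWX, RUX, RVX, RVY, STV, STW, SVX, SWX, TUY, TWY, VWY

so the chain groups are C_0 ≅ Z^10, C_1 ≅ Z^30, C_2 ≅ Z^20.

Boundary ∂_1: C_1 → C_0 sends each edge [p,q] (with p < q) to q − p.
This gives a 10×30 integer matrix of rank 9; reducing to Smith normal form yields diagonal entries (1,1,1,1,1,1,1,1,1).

The boundary map ∂_2: C_2 → C_1 sends each 2-simplex [p,q,r] to [q,r] − [p,r] + [p,q]. For instance
  ∂SWX = WX − SX + SW,
  ∂TWY = WY − TY + TW.
As a 30×20 matrix over Z this has rank 20, with invariant factors (1,1,1,1,1,1,1,1,1,1,1,1,1,1,1,1,1,1,1,2).

Now H_k = ker ∂_k / im ∂_{k+1}, so:

  H_0: rank C_0 − rank ∂_1 = 10 − 9 = 1, and the invariant factors of ∂_1 are all 1, so H_0 = Z.
  H_1: rank ker ∂_1 − rank ∂_2 = (30 − 9) − 20 = 1, and ∂_2 has invariant factor 2 > 1, so H_1 = Z × Z/2.
  H_2: rank ker ∂_2 − rank ∂_3 = (20 − 20) − 0 = 0, and there is no ∂_3, so H_2 = 0.

(K is a triangulation of the Klein bottle.)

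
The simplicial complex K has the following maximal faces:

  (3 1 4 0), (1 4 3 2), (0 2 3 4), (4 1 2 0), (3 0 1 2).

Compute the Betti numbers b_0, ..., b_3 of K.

b_0 = 1, b_1 = 0, b_2 = 0, b_3 = 1.

K has 5 vertices, 10 edges, 10 triangles, 5 3-simplices.
rank ∂_0 = 0, rank ∂_1 = 4 ⇒ b_0 = 5 − 0 − 4 = 1; all invariant factors of ∂_1 are 1 so no torsion. So H_0 ≅ Z.
rank ∂_1 = 4, rank ∂_2 = 6 ⇒ b_1 = 10 − 4 − 6 = 0; all invariant factors of ∂_2 are 1 so no torsion. So H_1 ≅ 0.
rank ∂_2 = 6, rank ∂_3 = 4 ⇒ b_2 = 10 − 6 − 4 = 0; all invariant factors of ∂_3 are 1 so no torsion. So H_2 ≅ 0.
rank ∂_3 = 4, rank ∂_4 = 0 ⇒ b_3 = 5 − 4 − 0 = 1. So H_3 ≅ Z.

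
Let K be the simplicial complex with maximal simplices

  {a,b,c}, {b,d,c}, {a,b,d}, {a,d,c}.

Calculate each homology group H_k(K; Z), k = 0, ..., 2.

H_0 ≅ Z,  H_1 = 0,  H_2 ≅ Z.

Take the total order a < b < c < d on the vertex set. Then K (dimension 2) consists of the simplices:

  0-simplices (4): a, b, c, d
  1-simplices (6): ab, ac, ad, bc, bd, cd
  2-simplices (4): abc, abd, acd, bcd

giving chain groups C_0 ≅ Z^4, C_1 ≅ Z^6, C_2 ≅ Z^4.

∂_1: C_1 → C_0 sends each edge [p,q] (with p < q) to q − p. For instance
  ∂bc = c − b.
This gives a 4×6 integer matrix of rank 3; reducing to Smith normal form yields diagonal entries (1,1,1).

∂_2: C_2 → C_1 maps a triangle to the signed sum of its edges. For instance
  ∂acd = cd − ad + ac,
  ∂bcd = cd − bd + bc.
The 6×4 boundary matrix has rank 3 and Smith normal form diag(1,1,1).

From H_k ≅ ker(∂_k) / im(∂_{k+1}) we obtain:

  H_0: rank C_0 − rank ∂_1 = 4 − 3 = 1, and the invariant factors of ∂_1 are all 1, so H_0 ≅ Z.
  H_1: rank ker ∂_1 − rank ∂_2 = (6 − 3) − 3 = 0, and the invariant factors of ∂_2 are all 1, so H_1 ≅ 0.
  H_2: rank ker ∂_2 − rank ∂_3 = (4 − 3) − 0 = 1, and there is no ∂_3, so H_2 ≅ Z.

(K is a triangulation of the 2-sphere S^2.)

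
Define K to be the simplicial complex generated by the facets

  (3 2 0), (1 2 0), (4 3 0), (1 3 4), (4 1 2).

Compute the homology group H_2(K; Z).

H_2 ≅ 0.

K has 5 vertices, 10 edges, 5 triangles.
rank ∂_2 = 5, rank ∂_3 = 0 ⇒ b_2 = 5 − 5 − 0 = 0. So H_2 ≅ 0.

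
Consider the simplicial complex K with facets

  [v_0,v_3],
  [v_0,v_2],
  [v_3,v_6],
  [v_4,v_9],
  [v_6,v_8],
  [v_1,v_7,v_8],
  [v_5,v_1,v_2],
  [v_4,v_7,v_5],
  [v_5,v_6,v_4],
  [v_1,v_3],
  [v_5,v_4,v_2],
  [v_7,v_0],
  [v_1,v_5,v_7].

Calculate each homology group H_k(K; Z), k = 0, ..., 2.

H_0 ≅ Z,  H_1 ≅ Z^4,  H_2 = 0.

K has 10 vertices, 19 edges, 6 triangles.
rank ∂_0 = 0, rank ∂_1 = 9 ⇒ b_0 = 10 − 0 − 9 = 1; all invariant factors of ∂_1 are 1 so no torsion. So H_0 ≅ Z.
rank ∂_1 = 9, rank ∂_2 = 6 ⇒ b_1 = 19 − 9 − 6 = 4; all invariant factors of ∂_2 are 1 so no torsion. So H_1 ≅ Z^4.
rank ∂_2 = 6, rank ∂_3 = 0 ⇒ b_2 = 6 − 6 − 0 = 0. So H_2 ≅ 0.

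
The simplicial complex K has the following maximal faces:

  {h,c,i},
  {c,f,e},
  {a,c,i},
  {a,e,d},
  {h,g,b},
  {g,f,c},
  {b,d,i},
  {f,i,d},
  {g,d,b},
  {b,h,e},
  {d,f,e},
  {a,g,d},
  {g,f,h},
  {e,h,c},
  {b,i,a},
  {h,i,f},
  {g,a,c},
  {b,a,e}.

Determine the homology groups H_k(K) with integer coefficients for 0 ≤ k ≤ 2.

H_0 = Z,  H_1 = Z ⊕ Z/2,  H_2 = 0.

Take the total order a < b < c < d < e < f < g < h < i on the vertex set. Then K (dimension 2) consists of the simplices:

  0-simplices (9): a, b, c, d, e, f, g, h, i
  1-simplices (27): ab, ac, ad, ae, ag, ai, bd, be, bg, bh, bi, ce, cf, cg, ch, ci, de, df, dg, di, ef, eh, fg, fh, fi, gh, hi
  2-simplices (18): abe, abi, acg, aci, ade, adg, bdg, bdi, beh, bgh, cef, ceh, cfg, chi, def, dfi, fgh, fhi

giving chain groups C_0 ≅ Z^9, C_1 ≅ Z^27, C_2 ≅ Z^18.

The boundary map ∂_1: C_1 → C_0 maps an edge to its endpoints' difference, ∂[p,q] = q − p.
The resulting 9×27 matrix has rank 8, and its Smith normal form has invariant factors (1,1,1,1,1,1,1,1).

∂_2: C_2 → C_1 maps a triangle to the signed sum of its edges. For instance
  ∂ade = de − ae + ad,
  ∂cfg = fg − cg + cf.
The resulting 27×18 matrix has rank 18, and its Smith normal form has invariant factors (1,1,1,1,1,1,1,1,1,1,1,1,1,1,1,1,1,2).

Now H_k = ker ∂_k / im ∂_{k+1}, so:

  H_0: rank C_0 − rank ∂_1 = 9 − 8 = 1, and the invariant factors of ∂_1 are all 1, so H_0 = Z.
  H_1: rank ker ∂_1 − rank ∂_2 = (27 − 8) − 18 = 1, and ∂_2 has invariant factor 2 > 1, so H_1 = Z ⊕ Z/2.
  H_2: rank ker ∂_2 − rank ∂_3 = (18 − 18) − 0 = 0, and there is no ∂_3, so H_2 = 0.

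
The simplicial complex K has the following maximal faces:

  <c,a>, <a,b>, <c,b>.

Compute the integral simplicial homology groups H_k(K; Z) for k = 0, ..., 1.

Order the vertices as a < b < c. Listing each simplex with vertices in this order, K has dimension 1 with simplices:

  0-simplices (3): a, b, c
  1-simplices (3): ab, ac, bc

Hence C_0 ≅ Z^3, C_1 ≅ Z^3.

Boundary ∂_1: C_1 → C_0 maps an edge to its endpoints' difference, ∂[p,q] = q − p.
This gives a 3×3 integer matrix of rank 2; reducing to Smith normal form yields diagonal entries (1,1).

Reading off H_k = ker ∂_k / im ∂_{k+1}:

  H_0: rank C_0 − rank ∂_1 = 3 − 2 = 1, and the invariant factors of ∂_1 are all 1, so H_0 = Z.
  H_1: rank ker ∂_1 − rank ∂_2 = (3 − 2) − 0 = 1, and there is no ∂_2, so H_1 = Z.

H_0 = Z,  H_1 = Z.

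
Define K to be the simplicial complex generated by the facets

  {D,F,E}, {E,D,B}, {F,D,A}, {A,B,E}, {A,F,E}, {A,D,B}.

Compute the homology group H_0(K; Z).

Order the vertices as A < B < D < E < F. Listing each simplex with vertices in this order, K has dimension 2 with simplices:

  0-simplices (5): A, B, D, E, F
  1-simplices (9): AB, AD, AE, AF, BD, BE, DE, DF, EF
  2-simplices (6): ABD, ABE, ADF, AEF, BDE, DEF

Hence C_0 ≅ Z^5, C_1 ≅ Z^9, C_2 ≅ Z^6.

∂_1: C_1 → C_0 is given by ∂[p,q] = [q] − [p]. For instance
  ∂BE = E − B.
The 5×9 boundary matrix has rank 4 and Smith normal form diag(1,1,1,1).

∂_2: C_2 → C_1 sends each 2-simplex [p,q,r] to [q,r] − [p,r] + [p,q]. For instance
  ∂ABE = BE − AE + AB,
  ∂BDE = DE − BE + BD.
The 9×6 boundary matrix has rank 5 and Smith normal form diag(1,1,1,1,1).

Now H_k = ker ∂_k / im ∂_{k+1}, so:

  H_0: rank C_0 − rank ∂_1 = 5 − 4 = 1, and the invariant factors of ∂_1 are all 1, so H_0 = Z.

H_0 ≅ Z.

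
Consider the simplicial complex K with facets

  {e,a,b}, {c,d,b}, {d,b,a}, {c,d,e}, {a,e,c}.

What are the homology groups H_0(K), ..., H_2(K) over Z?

Fix the vertex order a < b < c < d < e and write every simplex with vertices in increasing order. Then dim K = 2 and the simplices of K are:

  0-simplices (5): a, b, c, d, e
  1-simplices (10): ab, ac, ad, ae, bc, bd, be, cd, ce, de
  2-simplices (5): abd, abe, ace, bcd, cde

Hence C_0 ≅ Z^5, C_1 ≅ Z^10, C_2 ≅ Z^5.

∂_1: C_1 → C_0 sends each edge [p,q] (with p < q) to q − p.
The resulting 5×10 matrix has rank 4, and its Smith normal form has invariant factors (1,1,1,1).

∂_2: C_2 → C_1 maps a triangle to the signed sum of its edges. For instance
  ∂ace = ce − ae + ac,
  ∂abe = be − ae + ab.
This gives a 10×5 integer matrix of rank 5; reducing to Smith normal form yields diagonal entries (1,1,1,1,1).

Computing H_k = (kernel of ∂_k) / (image of ∂_{k+1}):

  H_0: rank C_0 − rank ∂_1 = 5 − 4 = 1, and the invariant factors of ∂_1 are all 1, so H_0 ≅ Z.
  H_1: rank ker ∂_1 − rank ∂_2 = (10 − 4) − 5 = 1, and the invariant factors of ∂_2 are all 1, so H_1 ≅ Z.
  H_2: rank ker ∂_2 − rank ∂_3 = (5 − 5) − 0 = 0, and there is no ∂_3, so H_2 ≅ 0.

As a check, the Euler characteristic is 5 − 10 + 5 = 0, which agrees with 1 − 1 + 0 = 0.

H_0 = Z,  H_1 = Z,  H_2 = 0.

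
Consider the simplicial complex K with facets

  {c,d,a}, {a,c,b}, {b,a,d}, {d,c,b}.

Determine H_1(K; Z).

Fix the vertex order a < b < c < d and write every simplex with vertices in increasing order. Then dim K = 2 and the simplices of K are:

  0-simplices (4): a, b, c, d
  1-simplices (6): ab, ac, ad, bc, bd, cd
  2-simplices (4): abc, abd, acd, bcd

so the chain groups are C_0 ≅ Z^4, C_1 ≅ Z^6, C_2 ≅ Z^4.

∂_1: C_1 → C_0 maps an edge to its endpoints' difference, ∂[p,q] = q − p. For instance
  ∂ab = b − a.
The resulting 4×6 matrix has rank 3, and its Smith normal form has invariant factors (1,1,1).

Boundary ∂_2: C_2 → C_1 maps a triangle to the signed sum of its edges. For instance
  ∂acd = cd − ad + ac,
  ∂bcd = cd − bd + bc.
As a 6×4 matrix over Z this has rank 3, with invariant factors (1,1,1).

Computing H_k = (kernel of ∂_k) / (image of ∂_{k+1}):

  H_1: rank ker ∂_1 − rank ∂_2 = (6 − 3) − 3 = 0, and the invariant factors of ∂_2 are all 1, so H_1 ≅ 0.

(K is a triangulation of the 2-sphere S^2.)

H_1 ≅ 0.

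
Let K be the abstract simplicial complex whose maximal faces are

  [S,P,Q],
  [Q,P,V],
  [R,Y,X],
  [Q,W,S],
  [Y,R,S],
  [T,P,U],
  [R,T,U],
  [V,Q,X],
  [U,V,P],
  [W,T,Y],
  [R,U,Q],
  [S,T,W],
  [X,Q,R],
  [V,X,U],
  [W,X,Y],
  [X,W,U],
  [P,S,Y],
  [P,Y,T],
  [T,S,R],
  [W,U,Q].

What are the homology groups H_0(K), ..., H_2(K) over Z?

H_0 ≅ Z,  H_1 ≅ Z ⊕ Z_2,  H_2 = 0.

Fix the vertex order P < Q < R < S < T < U < V < W < X < Y and write every simplex with vertices in increasing order. Then dim K = 2 and the simplices of K are:

  0-simplices (10): P, Q, R, S, T, U, V, W, X, Y
  1-simplices (30): PQ, PS, PT, PU, PV, PY, QR, QS, QU, QV, QW, QX, RS, RT, RU, RX, RY, ST, SW, SY, TU, TW, TY, UV, UW, UX, VX, WX, WY, XY
  2-simplices (20): PQS, PQV, PSY, PTU, PTY, PUV, QRU, QRX, QSW, QUW, QVX, RST, RSY, RTU, RXY, STW, TWY, UVX, UWX, WXY

giving chain groups C_0 ≅ Z^10, C_1 ≅ Z^30, C_2 ≅ Z^20.

The boundary map ∂_1: C_1 → C_0 sends each edge [p,q] (with p < q) to q − p.
The 10×30 boundary matrix has rank 9 and Smith normal form diag(1,1,1,1,1,1,1,1,1).

∂_2: C_2 → C_1 sends each 2-simplex [p,q,r] to [q,r] − [p,r] + [p,q]. For instance
  ∂PUV = UV − PV + PU,
  ∂PQS = QS − PS + PQ.
This gives a 30×20 integer matrix of rank 20; reducing to Smith normal form yields diagonal entries (1,1,1,1,1,1,1,1,1,1,1,1,1,1,1,1,1,1,1,2).

From H_k ≅ ker(∂_k) / im(∂_{k+1}) we obtain:

  H_0: rank C_0 − rank ∂_1 = 10 − 9 = 1, and the invariant factors of ∂_1 are all 1, so H_0 = Z.
  H_1: rank ker ∂_1 − rank ∂_2 = (30 − 9) − 20 = 1, and ∂_2 has invariant factor 2 > 1, so H_1 = Z ⊕ Z_2.
  H_2: rank ker ∂_2 − rank ∂_3 = (20 − 20) − 0 = 0, and there is no ∂_3, so H_2 = 0.

As a check, the Euler characteristic is 10 − 30 + 20 = 0, which agrees with 1 − 1 + 0 = 0.
(K is a triangulation of the Klein bottle.)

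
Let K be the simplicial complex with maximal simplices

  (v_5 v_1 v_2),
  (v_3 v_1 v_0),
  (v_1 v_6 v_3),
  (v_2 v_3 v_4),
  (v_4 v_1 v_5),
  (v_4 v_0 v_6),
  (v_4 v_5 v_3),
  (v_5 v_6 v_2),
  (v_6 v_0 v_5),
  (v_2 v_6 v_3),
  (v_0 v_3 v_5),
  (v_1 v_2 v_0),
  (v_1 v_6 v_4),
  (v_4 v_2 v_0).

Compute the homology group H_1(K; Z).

H_1 ≅ Z^2.

We work with the vertex ordering v_0 < v_1 < v_2 < v_3 < v_4 < v_5 < v_6. The simplices of K, each written with vertices in increasing order, are:

  0-simplices (7): [v_0], [v_1], [v_2], [v_3], [v_4], [v_5], [v_6]
  1-simplices (21): (21 of them)
  2-simplices (14): (14 of them)

Hence C_0 ≅ Z^7, C_1 ≅ Z^21, C_2 ≅ Z^14.

∂_1: C_1 → C_0 is given by ∂[p,q] = [q] − [p]. For instance
  ∂[v_0,v_4] = [v_4] − [v_0].
The resulting 7×21 matrix has rank 6, and its Smith normal form has invariant factors (1,1,1,1,1,1).

∂_2: C_2 → C_1 sends each 2-simplex [p,q,r] to [q,r] − [p,r] + [p,q]. For instance
  ∂[v_1,v_2,v_5] = [v_2,v_5] − [v_1,v_5] + [v_1,v_2],
  ∂[v_0,v_4,v_6] = [v_4,v_6] − [v_0,v_6] + [v_0,v_4].
As a 21×14 matrix over Z this has rank 13, with invariant factors (1,1,1,1,1,1,1,1,1,1,1,1,1).

Now H_k = ker ∂_k / im ∂_{k+1}, so:

  H_1: rank ker ∂_1 − rank ∂_2 = (21 − 6) − 13 = 2, and the invariant factors of ∂_2 are all 1, so H_1 = Z^2.

(K is a triangulation of the torus T^2.)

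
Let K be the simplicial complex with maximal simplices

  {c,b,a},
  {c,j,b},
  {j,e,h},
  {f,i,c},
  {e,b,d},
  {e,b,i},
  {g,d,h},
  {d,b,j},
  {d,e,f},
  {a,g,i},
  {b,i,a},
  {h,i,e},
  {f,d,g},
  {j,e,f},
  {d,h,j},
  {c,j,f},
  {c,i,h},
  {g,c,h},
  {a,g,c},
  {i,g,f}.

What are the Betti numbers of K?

b_0 = 1, b_1 = 1, b_2 = 0.

Take the total order a < b < c < d < e < f < g < h < i < j on the vertex set. Then K (dimension 2) consists of the simplices:

  0-simplices (10): a, b, c, d, e, f, g, h, i, j
  1-simplices (30): ab, ac, ag, ai, bc, bd, be, bi, bj, cf, cg, ch, ci, cj, de, df, dg, dh, dj, ef, eh, ei, ej, fg, fi, fj, gh, gi, hi, hj
  2-simplices (20): abc, abi, acg, agi, bcj, bde, bdj, bei, cfi, cfj, cgh, chi, def, dfg, dgh, dhj, efj, ehi, ehj, fgi

giving chain groups C_0 ≅ Z^10, C_1 ≅ Z^30, C_2 ≅ Z^20.

The boundary map ∂_1: C_1 → C_0 sends each edge [p,q] (with p < q) to q − p.
This gives a 10×30 integer matrix of rank 9; reducing to Smith normal form yields diagonal entries (1,1,1,1,1,1,1,1,1).

Boundary ∂_2: C_2 → C_1 acts by ∂[p,q,r] = [q,r] − [p,r] + [p,q]. For instance
  ∂def = ef − df + de,
  ∂dgh = gh − dh + dg.
As a 30×20 matrix over Z this has rank 20, with invariant factors (1,1,1,1,1,1,1,1,1,1,1,1,1,1,1,1,1,1,1,2).

Computing H_k = (kernel of ∂_k) / (image of ∂_{k+1}):

  H_0: rank C_0 − rank ∂_1 = 10 − 9 = 1, and the invariant factors of ∂_1 are all 1, so H_0 ≅ Z.
  H_1: rank ker ∂_1 − rank ∂_2 = (30 − 9) − 20 = 1, and ∂_2 has invariant factor 2 > 1, so H_1 ≅ Z ⊕ Z/2Z.
  H_2: rank ker ∂_2 − rank ∂_3 = (20 − 20) − 0 = 0, and there is no ∂_3, so H_2 ≅ 0.

Hence the Betti numbers are b_0 = 1, b_1 = 1, b_2 = 0.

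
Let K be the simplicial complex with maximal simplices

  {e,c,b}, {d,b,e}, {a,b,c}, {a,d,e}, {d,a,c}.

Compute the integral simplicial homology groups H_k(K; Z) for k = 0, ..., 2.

H_0 = Z,  H_1 = Z,  H_2 = 0.

Fix the vertex order a < b < c < d < e and write every simplex with vertices in increasing order. Then dim K = 2 and the simplices of K are:

  0-simplices (5): a, b, c, d, e
  1-simplices (10): ab, ac, ad, ae, bc, bd, be, cd, ce, de
  2-simplices (5): abc, acd, ade, bce, bde

Hence C_0 ≅ Z^5, C_1 ≅ Z^10, C_2 ≅ Z^5.

The boundary map ∂_1: C_1 → C_0 is given by ∂[p,q] = [q] − [p]. For instance
  ∂ce = e − c.
This gives a 5×10 integer matrix of rank 4; reducing to Smith normal form yields diagonal entries (1,1,1,1).

Boundary ∂_2: C_2 → C_1 maps a triangle to the signed sum of its edges. For instance
  ∂ade = de − ae + ad,
  ∂acd = cd − ad + ac.
This gives a 10×5 integer matrix of rank 5; reducing to Smith normal form yields diagonal entries (1,1,1,1,1).

Now H_k = ker ∂_k / im ∂_{k+1}, so:

  H_0: rank C_0 − rank ∂_1 = 5 − 4 = 1, and the invariant factors of ∂_1 are all 1, so H_0 = Z.
  H_1: rank ker ∂_1 − rank ∂_2 = (10 − 4) − 5 = 1, and the invariant factors of ∂_2 are all 1, so H_1 = Z.
  H_2: rank ker ∂_2 − rank ∂_3 = (5 − 5) − 0 = 0, and there is no ∂_3, so H_2 = 0.

(K is a triangulation of the Möbius band.)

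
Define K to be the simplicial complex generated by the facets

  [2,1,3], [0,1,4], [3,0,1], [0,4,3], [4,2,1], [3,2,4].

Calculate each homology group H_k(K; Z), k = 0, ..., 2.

Fix the vertex order 0 < 1 < 2 < 3 < 4 and write every simplex with vertices in increasing order. Then dim K = 2 and the simplices of K are:

  0-simplices (5): [0], [1], [2], [3], [4]
  1-simplices (9): [0,1], [0,3], [0,4], [1,2], [1,3], [1,4], [2,3], [2,4], [3,4]
  2-simplices (6): [0,1,3], [0,1,4], [0,3,4], [1,2,3], [1,2,4], [2,3,4]

so the chain groups are C_0 ≅ Z^5, C_1 ≅ Z^9, C_2 ≅ Z^6.

Boundary ∂_1: C_1 → C_0 maps an edge to its endpoints' difference, ∂[p,q] = q − p. For instance
  ∂[1,4] = [4] − [1].
The 5×9 boundary matrix has rank 4 and Smith normal form diag(1,1,1,1).

Boundary ∂_2: C_2 → C_1 maps a triangle to the signed sum of its edges. For instance
  ∂[0,1,3] = [1,3] − [0,3] + [0,1],
  ∂[1,2,4] = [2,4] − [1,4] + [1,2].
This gives a 9×6 integer matrix of rank 5; reducing to Smith normal form yields diagonal entries (1,1,1,1,1).

From H_k ≅ ker(∂_k) / im(∂_{k+1}) we obtain:

  H_0: rank C_0 − rank ∂_1 = 5 − 4 = 1, and the invariant factors of ∂_1 are all 1, so H_0 ≅ Z.
  H_1: rank ker ∂_1 − rank ∂_2 = (9 − 4) − 5 = 0, and the invariant factors of ∂_2 are all 1, so H_1 ≅ 0.
  H_2: rank ker ∂_2 − rank ∂_3 = (6 − 5) − 0 = 1, and there is no ∂_3, so H_2 ≅ Z.

As a check, the Euler characteristic is 5 − 9 + 6 = 2, which agrees with 1 − 0 + 1 = 2.

H_0 ≅ Z,  H_1 = 0,  H_2 ≅ Z.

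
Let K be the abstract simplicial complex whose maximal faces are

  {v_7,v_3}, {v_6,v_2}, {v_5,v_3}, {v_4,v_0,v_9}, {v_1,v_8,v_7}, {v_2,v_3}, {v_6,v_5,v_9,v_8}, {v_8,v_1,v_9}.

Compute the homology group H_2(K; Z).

Take the total order v_0 < v_1 < v_2 < v_3 < v_4 < v_5 < v_6 < v_7 < v_8 < v_9 on the vertex set. Then K (dimension 3) consists of the simplices:

  0-simplices (10): [v_0], [v_1], [v_2], [v_3], [v_4], [v_5], [v_6], [v_7], [v_8], [v_9]
  1-simplices (17): (17 of them)
  2-simplices (7): [v_0,v_4,v_9], [v_1,v_7,v_8], [v_1,v_8,v_9], [v_5,v_6,v_8], [v_5,v_6,v_9], [v_5,v_8,v_9], [v_6,v_8,v_9]
  3-simplices (1): [v_5,v_6,v_8,v_9]

so the chain groups are C_0 ≅ Z^10, C_1 ≅ Z^17, C_2 ≅ Z^7, C_3 ≅ Z^1.

∂_1: C_1 → C_0 maps an edge to its endpoints' difference, ∂[p,q] = q − p.
This gives a 10×17 integer matrix of rank 9; reducing to Smith normal form yields diagonal entries (1,1,1,1,1,1,1,1,1).

Boundary ∂_2: C_2 → C_1 sends each 2-simplex [p,q,r] to [q,r] − [p,r] + [p,q]. For instance
  ∂[v_1,v_8,v_9] = [v_8,v_9] − [v_1,v_9] + [v_1,v_8],
  ∂[v_0,v_4,v_9] = [v_4,v_9] − [v_0,v_9] + [v_0,v_4].
This gives a 17×7 integer matrix of rank 6; reducing to Smith normal form yields diagonal entries (1,1,1,1,1,1).

Boundary ∂_3: C_3 → C_2 sends each 3-simplex σ to the alternating sum Σ_i (−1)^i (σ with its i-th vertex removed). For instance
  ∂[v_5,v_6,v_8,v_9] = [v_6,v_8,v_9] − [v_5,v_8,v_9] + [v_5,v_6,v_9] − [v_5,v_6,v_8].
As a 7×1 matrix over Z this has rank 1, with invariant factors (1).

Now H_k = ker ∂_k / im ∂_{k+1}, so:

  H_2: rank ker ∂_2 − rank ∂_3 = (7 − 6) − 1 = 0, and the invariant factors of ∂_3 are all 1, so H_2 ≅ 0.

H_2 ≅ 0.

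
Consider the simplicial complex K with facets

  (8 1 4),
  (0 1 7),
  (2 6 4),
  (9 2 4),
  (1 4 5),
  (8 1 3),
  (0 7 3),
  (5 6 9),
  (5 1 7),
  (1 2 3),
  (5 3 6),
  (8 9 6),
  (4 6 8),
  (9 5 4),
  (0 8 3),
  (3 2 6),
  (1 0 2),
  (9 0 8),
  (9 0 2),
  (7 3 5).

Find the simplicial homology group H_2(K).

H_2 = 0.

Take the total order 0 < 1 < 2 < 3 < 4 < 5 < 6 < 7 < 8 < 9 on the vertex set. Then K (dimension 2) consists of the simplices:

  0-simplices (10): [0], [1], [2], [3], [4], [5], [6], [7], [8], [9]
  1-simplices (30): (30 of them)
  2-simplices (20): (20 of them)

Hence C_0 ≅ Z^10, C_1 ≅ Z^30, C_2 ≅ Z^20.

The boundary map ∂_1: C_1 → C_0 sends each edge [p,q] (with p < q) to q − p.
This gives a 10×30 integer matrix of rank 9; reducing to Smith normal form yields diagonal entries (1,1,1,1,1,1,1,1,1).

Boundary ∂_2: C_2 → C_1 acts by ∂[p,q,r] = [q,r] − [p,r] + [p,q]. For instance
  ∂[0,1,2] = [1,2] − [0,2] + [0,1],
  ∂[0,3,8] = [3,8] − [0,8] + [0,3].
The resulting 30×20 matrix has rank 20, and its Smith normal form has invariant factors (1,1,1,1,1,1,1,1,1,1,1,1,1,1,1,1,1,1,1,2).

Now H_k = ker ∂_k / im ∂_{k+1}, so:

  H_2: rank ker ∂_2 − rank ∂_3 = (20 − 20) − 0 = 0, and there is no ∂_3, so H_2 = 0.

(K is a triangulation of the Klein bottle.)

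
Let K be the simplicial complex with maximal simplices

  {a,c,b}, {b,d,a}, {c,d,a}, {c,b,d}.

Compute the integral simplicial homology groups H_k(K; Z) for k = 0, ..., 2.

H_0 ≅ Z,  H_1 = 0,  H_2 ≅ Z.

Take the total order a < b < c < d on the vertex set. Then K (dimension 2) consists of the simplices:

  0-simplices (4): a, b, c, d
  1-simplices (6): ab, ac, ad, bc, bd, cd
  2-simplices (4): abc, abd, acd, bcd

so the chain groups are C_0 ≅ Z^4, C_1 ≅ Z^6, C_2 ≅ Z^4.

The boundary map ∂_1: C_1 → C_0 is given by ∂[p,q] = [q] − [p]. For instance
  ∂bd = d − b.
As a 4×6 matrix over Z this has rank 3, with invariant factors (1,1,1).

The boundary map ∂_2: C_2 → C_1 sends each 2-simplex [p,q,r] to [q,r] − [p,r] + [p,q]. For instance
  ∂abc = bc − ac + ab,
  ∂bcd = cd − bd + bc.
As a 6×4 matrix over Z this has rank 3, with invariant factors (1,1,1).

Now H_k = ker ∂_k / im ∂_{k+1}, so:

  H_0: rank C_0 − rank ∂_1 = 4 − 3 = 1, and the invariant factors of ∂_1 are all 1, so H_0 ≅ Z.
  H_1: rank ker ∂_1 − rank ∂_2 = (6 − 3) − 3 = 0, and the invariant factors of ∂_2 are all 1, so H_1 ≅ 0.
  H_2: rank ker ∂_2 − rank ∂_3 = (4 − 3) − 0 = 1, and there is no ∂_3, so H_2 ≅ Z.

(K is a triangulation of the 2-sphere S^2.)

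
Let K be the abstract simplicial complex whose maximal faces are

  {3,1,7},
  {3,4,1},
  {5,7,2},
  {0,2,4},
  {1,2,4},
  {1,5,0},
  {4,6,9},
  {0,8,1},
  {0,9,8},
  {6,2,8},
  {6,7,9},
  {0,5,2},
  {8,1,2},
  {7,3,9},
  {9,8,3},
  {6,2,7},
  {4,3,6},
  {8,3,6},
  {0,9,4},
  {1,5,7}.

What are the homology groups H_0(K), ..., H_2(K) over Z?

H_0 ≅ Z,  H_1 ≅ Z ⊕ Z/2,  H_2 = 0.

We work with the vertex ordering 0 < 1 < 2 < 3 < 4 < 5 < 6 < 7 < 8 < 9. The simplices of K, each written with vertices in increasing order, are:

  0-simplices (10): [0], [1], [2], [3], [4], [5], [6], [7], [8], [9]
  1-simplices (30): (30 of them)
  2-simplices (20): (20 of them)

Hence C_0 ≅ Z^10, C_1 ≅ Z^30, C_2 ≅ Z^20.

Boundary ∂_1: C_1 → C_0 is given by ∂[p,q] = [q] − [p].
The resulting 10×30 matrix has rank 9, and its Smith normal form has invariant factors (1,1,1,1,1,1,1,1,1).

∂_2: C_2 → C_1 maps a triangle to the signed sum of its edges. For instance
  ∂[6,7,9] = [7,9] − [6,9] + [6,7],
  ∂[2,6,8] = [6,8] − [2,8] + [2,6].
As a 30×20 matrix over Z this has rank 20, with invariant factors (1,1,1,1,1,1,1,1,1,1,1,1,1,1,1,1,1,1,1,2).

Reading off H_k = ker ∂_k / im ∂_{k+1}:

  H_0: rank C_0 − rank ∂_1 = 10 − 9 = 1, and the invariant factors of ∂_1 are all 1, so H_0 = Z.
  H_1: rank ker ∂_1 − rank ∂_2 = (30 − 9) − 20 = 1, and ∂_2 has invariant factor 2 > 1, so H_1 = Z ⊕ Z/2.
  H_2: rank ker ∂_2 − rank ∂_3 = (20 − 20) − 0 = 0, and there is no ∂_3, so H_2 = 0.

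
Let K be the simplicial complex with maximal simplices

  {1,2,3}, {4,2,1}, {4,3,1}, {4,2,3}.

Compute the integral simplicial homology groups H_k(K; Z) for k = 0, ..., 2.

K has 4 vertices, 6 edges, 4 triangles.
rank ∂_0 = 0, rank ∂_1 = 3 ⇒ b_0 = 4 − 0 − 3 = 1; all invariant factors of ∂_1 are 1 so no torsion. So H_0 = Z.
rank ∂_1 = 3, rank ∂_2 = 3 ⇒ b_1 = 6 − 3 − 3 = 0; all invariant factors of ∂_2 are 1 so no torsion. So H_1 = 0.
rank ∂_2 = 3, rank ∂_3 = 0 ⇒ b_2 = 4 − 3 − 0 = 1. So H_2 = Z.

H_0 ≅ Z,  H_1 = 0,  H_2 ≅ Z.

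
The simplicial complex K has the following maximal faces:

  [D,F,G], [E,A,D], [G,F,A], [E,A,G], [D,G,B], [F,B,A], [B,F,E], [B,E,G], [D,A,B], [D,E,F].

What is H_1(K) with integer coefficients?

H_1 ≅ Z_2.

We work with the vertex ordering A < B < D < E < F < G. The simplices of K, each written with vertices in increasing order, are:

  0-simplices (6): A, B, D, E, F, G
  1-simplices (15): AB, AD, AE, AF, AG, BD, BE, BF, BG, DE, DF, DG, EF, EG, FG
  2-simplices (10): ABD, ABF, ADE, AEG, AFG, BDG, BEF, BEG, DEF, DFG

Hence C_0 ≅ Z^6, C_1 ≅ Z^15, C_2 ≅ Z^10.

The boundary map ∂_1: C_1 → C_0 is given by ∂[p,q] = [q] − [p]. For instance
  ∂BG = G − B.
The 6×15 boundary matrix has rank 5 and Smith normal form diag(1,1,1,1,1).

∂_2: C_2 → C_1 sends each 2-simplex [p,q,r] to [q,r] − [p,r] + [p,q]. For instance
  ∂AEG = EG − AG + AE,
  ∂DFG = FG − DG + DF.
The 15×10 boundary matrix has rank 10 and Smith normal form diag(1,1,1,1,1,1,1,1,1,2).

From H_k ≅ ker(∂_k) / im(∂_{k+1}) we obtain:

  H_1: rank ker ∂_1 − rank ∂_2 = (15 − 5) − 10 = 0, and ∂_2 has invariant factor 2 > 1, so H_1 ≅ Z_2.

(K is a triangulation of the real projective plane RP^2.)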